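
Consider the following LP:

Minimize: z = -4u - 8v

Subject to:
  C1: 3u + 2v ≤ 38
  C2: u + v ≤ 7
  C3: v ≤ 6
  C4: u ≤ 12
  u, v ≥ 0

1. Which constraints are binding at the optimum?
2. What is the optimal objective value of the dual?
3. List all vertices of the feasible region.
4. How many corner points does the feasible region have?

1. C2, C3
2. -52 (by strong duality, equal to the primal optimum)
3. (0, 0), (7, 0), (1, 6), (0, 6)
4. 4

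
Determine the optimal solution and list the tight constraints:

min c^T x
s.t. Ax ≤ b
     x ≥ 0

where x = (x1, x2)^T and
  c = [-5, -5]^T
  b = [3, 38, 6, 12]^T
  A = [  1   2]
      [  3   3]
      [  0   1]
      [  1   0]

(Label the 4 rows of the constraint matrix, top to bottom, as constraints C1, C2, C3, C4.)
Optimal: x1 = 3, x2 = 0
Slack at optimum:
  C1: slack = 0 (binding)
  C2: slack = 29
  C3: slack = 6
  C4: slack = 9
  x1 ≥ 0: x1 = 3
  x2 ≥ 0: x2 = 0 (binding)
Binding constraints: C1, x2 ≥ 0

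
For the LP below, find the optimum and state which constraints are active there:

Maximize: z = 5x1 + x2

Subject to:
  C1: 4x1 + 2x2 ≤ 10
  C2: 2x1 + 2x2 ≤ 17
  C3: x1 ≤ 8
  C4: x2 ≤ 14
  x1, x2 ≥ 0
Optimal: x1 = 2.5, x2 = 0
Slack at optimum:
  C1: slack = 0 (binding)
  C2: slack = 12
  C3: slack = 5.5
  C4: slack = 14
  x1 ≥ 0: x1 = 2.5
  x2 ≥ 0: x2 = 0 (binding)
Binding constraints: C1, x2 ≥ 0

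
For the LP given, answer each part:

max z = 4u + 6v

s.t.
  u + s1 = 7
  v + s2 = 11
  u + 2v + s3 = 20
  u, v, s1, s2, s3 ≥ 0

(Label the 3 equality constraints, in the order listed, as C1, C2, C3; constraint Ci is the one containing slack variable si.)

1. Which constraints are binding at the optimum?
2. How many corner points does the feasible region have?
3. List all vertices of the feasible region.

1. C1, C3
2. 4
3. (0, 0), (7, 0), (7, 6.5), (0, 10)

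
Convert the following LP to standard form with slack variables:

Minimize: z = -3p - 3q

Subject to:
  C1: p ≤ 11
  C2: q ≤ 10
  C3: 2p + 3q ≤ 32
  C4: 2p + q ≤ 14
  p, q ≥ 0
min z = -3p - 3q

s.t.
  p + s1 = 11
  q + s2 = 10
  2p + 3q + s3 = 32
  2p + q + s4 = 14
  p, q, s1, s2, s3, s4 ≥ 0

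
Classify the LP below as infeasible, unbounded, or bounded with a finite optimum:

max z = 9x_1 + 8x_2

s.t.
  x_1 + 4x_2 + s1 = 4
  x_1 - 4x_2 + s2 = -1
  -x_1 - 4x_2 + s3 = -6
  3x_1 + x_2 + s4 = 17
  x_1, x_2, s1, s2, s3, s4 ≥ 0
The row x_1 + 4x_2 + s1 = 4 with s1 ≥ 0 requires x_1 + 4x_2 ≤ 4, while the row -x_1 - 4x_2 + s3 = -6 with s3 ≥ 0 is equivalent to x_1 + 4x_2 ≥ 6. Together they would need 6 ≤ x_1 + 4x_2 ≤ 4, which is impossible since 6 > 4. No point satisfies all constraints.

Infeasible: no point satisfies all constraints simultaneously.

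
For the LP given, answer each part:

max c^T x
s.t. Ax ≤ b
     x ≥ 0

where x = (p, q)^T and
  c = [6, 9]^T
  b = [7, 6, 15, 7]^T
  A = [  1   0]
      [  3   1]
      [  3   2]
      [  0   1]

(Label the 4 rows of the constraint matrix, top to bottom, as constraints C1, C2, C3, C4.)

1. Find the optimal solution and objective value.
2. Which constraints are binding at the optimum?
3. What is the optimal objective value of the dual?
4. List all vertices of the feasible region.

1. p = 0, q = 6, z = 54
2. C2, p ≥ 0
3. 54 (by strong duality, equal to the primal optimum)
4. (0, 0), (2, 0), (0, 6)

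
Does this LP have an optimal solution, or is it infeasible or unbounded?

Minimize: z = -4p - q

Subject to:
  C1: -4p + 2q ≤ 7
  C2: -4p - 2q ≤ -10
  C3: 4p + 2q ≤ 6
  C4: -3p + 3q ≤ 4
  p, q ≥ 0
C3 requires 4p + 2q ≤ 6, while C2 (-4p - 2q ≤ -10) is equivalent to 4p + 2q ≥ 10. Together they would need 10 ≤ 4p + 2q ≤ 6, which is impossible since 10 > 6. No point satisfies all constraints.

The feasible region is empty; the LP is infeasible.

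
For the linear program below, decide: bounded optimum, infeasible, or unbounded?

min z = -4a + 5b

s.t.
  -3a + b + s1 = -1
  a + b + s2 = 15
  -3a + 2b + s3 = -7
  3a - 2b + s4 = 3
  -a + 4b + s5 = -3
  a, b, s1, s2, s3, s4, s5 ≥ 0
The row 3a - 2b + s4 = 3 with s4 ≥ 0 requires 3a - 2b ≤ 3, while the row -3a + 2b + s3 = -7 with s3 ≥ 0 is equivalent to 3a - 2b ≥ 7. Together they would need 7 ≤ 3a - 2b ≤ 3, which is impossible since 7 > 3. No point satisfies all constraints.

The feasible region is empty; the LP is infeasible.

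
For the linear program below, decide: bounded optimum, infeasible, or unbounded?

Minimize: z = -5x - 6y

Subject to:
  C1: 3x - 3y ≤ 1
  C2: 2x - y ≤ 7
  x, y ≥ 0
Feasible point: (0, 0) satisfies every constraint, so the LP is feasible.
Direction d = (0, 1): for each constraint row a, a·d ≤ 0 —
  (3)(0) + (-3)(1) = -3 ≤ 0
  (2)(0) + (-1)(1) = -1 ≤ 0
and d ≥ 0, so (0, 0) + t·d stays feasible for every t ≥ 0. Along this ray z = -5x - 6y changes by -6 per unit t, so z → −∞.

The LP is unbounded; z can be made arbitrarily small.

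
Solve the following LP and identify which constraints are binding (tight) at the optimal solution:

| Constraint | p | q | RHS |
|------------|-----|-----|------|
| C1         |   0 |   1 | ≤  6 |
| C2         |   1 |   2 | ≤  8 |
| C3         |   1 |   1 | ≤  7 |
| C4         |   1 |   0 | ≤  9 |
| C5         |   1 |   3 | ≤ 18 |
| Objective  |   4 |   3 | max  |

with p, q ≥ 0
Optimal: p = 7, q = 0
Binding: C3, q ≥ 0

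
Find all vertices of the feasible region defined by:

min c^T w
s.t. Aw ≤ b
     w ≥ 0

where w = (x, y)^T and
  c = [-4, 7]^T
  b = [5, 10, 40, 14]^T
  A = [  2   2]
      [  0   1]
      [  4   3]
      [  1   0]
Each vertex is the intersection of two constraint boundaries that also satisfies all remaining constraints:
  x = 0 and y = 0 → (0, 0)
  2x + 2y = 5 and y = 0 → (2.5, 0)
  2x + 2y = 5 and x = 0 → (0, 2.5)

Vertices: (0, 0), (2.5, 0), (0, 2.5)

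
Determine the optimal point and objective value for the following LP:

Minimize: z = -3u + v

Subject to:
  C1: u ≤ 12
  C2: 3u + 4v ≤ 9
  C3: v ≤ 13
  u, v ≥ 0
Each vertex is the intersection of two constraint boundaries that also satisfies all remaining constraints:
  u = 0 and v = 0 → (0, 0)
  3u + 4v = 9 and v = 0 → (3, 0)
  3u + 4v = 9 and u = 0 → (0, 2.25)

Evaluating z = -3u + v at each vertex:
  (0, 0): z = 0
  (3, 0): z = -9
  (0, 2.25): z = 2.25

The minimum is at (3, 0) with z = -9.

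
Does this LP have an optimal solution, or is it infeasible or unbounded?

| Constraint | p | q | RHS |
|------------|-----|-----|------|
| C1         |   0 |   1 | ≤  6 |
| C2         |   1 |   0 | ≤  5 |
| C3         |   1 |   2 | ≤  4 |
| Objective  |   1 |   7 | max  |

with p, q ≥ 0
The point (0, 2) satisfies every constraint, so the LP is feasible; the constraints give p ≤ 5 and q ≤ 6, which with p, q ≥ 0 keep the feasible region inside a bounded box. A feasible, bounded LP attains a finite optimum at a vertex.

Evaluating z = p + 7q at each vertex:
  (0, 0): z = 0
  (4, 0): z = 4
  (0, 2): z = 14

The LP has an optimal solution: (0, 2) with z = 14.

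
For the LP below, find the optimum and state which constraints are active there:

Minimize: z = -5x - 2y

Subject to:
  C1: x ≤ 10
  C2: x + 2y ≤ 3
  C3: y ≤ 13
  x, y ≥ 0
Optimal: x = 3, y = 0
Binding: C2, y ≥ 0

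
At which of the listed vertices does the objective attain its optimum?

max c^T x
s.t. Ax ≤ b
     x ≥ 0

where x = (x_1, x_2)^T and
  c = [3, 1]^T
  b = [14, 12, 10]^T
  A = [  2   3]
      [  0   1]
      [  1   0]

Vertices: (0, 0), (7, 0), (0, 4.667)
(7, 0) with z = 21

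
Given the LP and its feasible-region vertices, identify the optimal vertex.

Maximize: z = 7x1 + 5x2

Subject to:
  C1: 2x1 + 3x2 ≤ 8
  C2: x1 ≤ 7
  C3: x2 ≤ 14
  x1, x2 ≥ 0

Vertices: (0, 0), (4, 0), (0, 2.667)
Evaluating z = 7x1 + 5x2 at each vertex:
  (0, 0): z = 0
  (4, 0): z = 28
  (0, 2.667): z = 13.33

The largest value is z = 28, attained at (4, 0).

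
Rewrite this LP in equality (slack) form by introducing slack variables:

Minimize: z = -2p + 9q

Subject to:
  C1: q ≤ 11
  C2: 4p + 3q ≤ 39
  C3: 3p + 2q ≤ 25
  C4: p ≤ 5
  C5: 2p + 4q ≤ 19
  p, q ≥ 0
min z = -2p + 9q

s.t.
  q + s1 = 11
  4p + 3q + s2 = 39
  3p + 2q + s3 = 25
  p + s4 = 5
  2p + 4q + s5 = 19
  p, q, s1, s2, s3, s4, s5 ≥ 0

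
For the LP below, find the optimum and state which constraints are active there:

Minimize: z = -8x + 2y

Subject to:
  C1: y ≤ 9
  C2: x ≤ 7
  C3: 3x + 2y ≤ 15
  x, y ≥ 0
Optimal: x = 5, y = 0
Binding: C3, y ≥ 0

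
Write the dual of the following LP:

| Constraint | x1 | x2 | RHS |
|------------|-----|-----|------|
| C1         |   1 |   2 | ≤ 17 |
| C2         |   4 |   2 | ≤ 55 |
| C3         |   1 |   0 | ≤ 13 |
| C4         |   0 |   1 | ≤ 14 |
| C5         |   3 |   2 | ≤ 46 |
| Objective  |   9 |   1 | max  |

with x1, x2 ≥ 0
Minimize: z = 17y1 + 55y2 + 13y3 + 14y4 + 46y5

Subject to:
  C1: -y1 - 4y2 - y3 - 3y5 ≤ -9
  C2: -2y1 - 2y2 - y4 - 2y5 ≤ -1
  y1, y2, y3, y4, y5 ≥ 0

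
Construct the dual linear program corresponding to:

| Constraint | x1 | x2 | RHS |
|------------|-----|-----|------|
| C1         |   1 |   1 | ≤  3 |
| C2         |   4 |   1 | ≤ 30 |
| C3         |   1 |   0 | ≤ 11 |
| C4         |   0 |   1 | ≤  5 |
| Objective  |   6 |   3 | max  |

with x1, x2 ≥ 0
Minimize: z = 3y1 + 30y2 + 11y3 + 5y4

Subject to:
  C1: -y1 - 4y2 - y3 ≤ -6
  C2: -y1 - y2 - y4 ≤ -3
  y1, y2, y3, y4 ≥ 0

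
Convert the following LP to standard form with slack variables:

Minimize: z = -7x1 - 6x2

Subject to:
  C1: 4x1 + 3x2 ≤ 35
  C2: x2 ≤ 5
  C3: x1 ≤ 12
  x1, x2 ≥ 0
min z = -7x1 - 6x2

s.t.
  4x1 + 3x2 + s1 = 35
  x2 + s2 = 5
  x1 + s3 = 12
  x1, x2, s1, s2, s3 ≥ 0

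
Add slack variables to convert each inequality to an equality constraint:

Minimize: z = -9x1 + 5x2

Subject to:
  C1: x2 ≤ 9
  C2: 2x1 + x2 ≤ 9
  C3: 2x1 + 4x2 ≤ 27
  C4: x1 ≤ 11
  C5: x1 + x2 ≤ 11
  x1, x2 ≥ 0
min z = -9x1 + 5x2

s.t.
  x2 + s1 = 9
  2x1 + x2 + s2 = 9
  2x1 + 4x2 + s3 = 27
  x1 + s4 = 11
  x1 + x2 + s5 = 11
  x1, x2, s1, s2, s3, s4, s5 ≥ 0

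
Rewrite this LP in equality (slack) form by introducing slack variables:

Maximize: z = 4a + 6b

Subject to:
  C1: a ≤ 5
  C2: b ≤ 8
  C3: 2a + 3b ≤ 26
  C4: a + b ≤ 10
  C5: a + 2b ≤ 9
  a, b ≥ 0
max z = 4a + 6b

s.t.
  a + s1 = 5
  b + s2 = 8
  2a + 3b + s3 = 26
  a + b + s4 = 10
  a + 2b + s5 = 9
  a, b, s1, s2, s3, s4, s5 ≥ 0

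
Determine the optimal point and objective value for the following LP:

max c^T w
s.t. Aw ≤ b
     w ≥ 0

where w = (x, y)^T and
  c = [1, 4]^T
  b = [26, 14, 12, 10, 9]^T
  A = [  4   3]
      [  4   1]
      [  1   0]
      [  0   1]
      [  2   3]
Each vertex is the intersection of two constraint boundaries that also satisfies all remaining constraints:
  x = 0 and y = 0 → (0, 0)
  4x + y = 14 and y = 0 → (3.5, 0)
  4x + y = 14 and 2x + 3y = 9 → (3.3, 0.8)
  2x + 3y = 9 and x = 0 → (0, 3)

Evaluating z = x + 4y at each vertex:
  (0, 0): z = 0
  (3.5, 0): z = 3.5
  (3.3, 0.8): z = 6.5
  (0, 3): z = 12

The maximum is at (0, 3) with z = 12.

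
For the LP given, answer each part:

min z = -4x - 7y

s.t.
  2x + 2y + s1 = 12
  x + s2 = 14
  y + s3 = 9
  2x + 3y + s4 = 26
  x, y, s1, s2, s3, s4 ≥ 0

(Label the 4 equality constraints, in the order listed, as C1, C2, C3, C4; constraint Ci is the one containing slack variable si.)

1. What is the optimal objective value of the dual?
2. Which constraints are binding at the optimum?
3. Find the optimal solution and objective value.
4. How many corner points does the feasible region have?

1. -42 (by strong duality, equal to the primal optimum)
2. C1, x ≥ 0
3. x = 0, y = 6, z = -42
4. 3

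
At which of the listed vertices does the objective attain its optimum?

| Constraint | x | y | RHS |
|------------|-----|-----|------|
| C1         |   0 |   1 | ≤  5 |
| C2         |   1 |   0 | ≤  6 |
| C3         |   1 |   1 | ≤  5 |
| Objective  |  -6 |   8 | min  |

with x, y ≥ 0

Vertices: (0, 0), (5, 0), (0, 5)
Evaluating z = -6x + 8y at each vertex:
  (0, 0): z = 0
  (5, 0): z = -30
  (0, 5): z = 40

The smallest value is z = -30, attained at (5, 0).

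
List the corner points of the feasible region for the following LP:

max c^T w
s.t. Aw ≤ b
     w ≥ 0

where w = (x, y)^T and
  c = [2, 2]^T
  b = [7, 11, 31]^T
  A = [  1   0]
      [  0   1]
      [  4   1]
Each vertex is the intersection of two constraint boundaries that also satisfies all remaining constraints:
  x = 0 and y = 0 → (0, 0)
  x = 7 and y = 0 → (7, 0)
  x = 7 and 4x + y = 31 → (7, 3)
  y = 11 and 4x + y = 31 → (5, 11)
  y = 11 and x = 0 → (0, 11)

Vertices: (0, 0), (7, 0), (7, 3), (5, 11), (0, 11)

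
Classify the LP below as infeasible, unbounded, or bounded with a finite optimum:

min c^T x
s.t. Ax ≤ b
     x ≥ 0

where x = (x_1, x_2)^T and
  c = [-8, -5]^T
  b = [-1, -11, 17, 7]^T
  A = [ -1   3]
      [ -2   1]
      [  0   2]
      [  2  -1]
One constraint requires 2x_1 - x_2 ≤ 7, while the constraint -2x_1 + x_2 ≤ -11 is equivalent to 2x_1 - x_2 ≥ 11. Together they would need 11 ≤ 2x_1 - x_2 ≤ 7, which is impossible since 11 > 7. No point satisfies all constraints.

Infeasible: no point satisfies all constraints simultaneously.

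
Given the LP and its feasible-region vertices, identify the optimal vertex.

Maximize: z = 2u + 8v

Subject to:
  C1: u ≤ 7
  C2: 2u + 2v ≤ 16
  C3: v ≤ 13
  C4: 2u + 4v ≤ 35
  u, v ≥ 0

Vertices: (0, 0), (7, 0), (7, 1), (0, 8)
(0, 8) with z = 64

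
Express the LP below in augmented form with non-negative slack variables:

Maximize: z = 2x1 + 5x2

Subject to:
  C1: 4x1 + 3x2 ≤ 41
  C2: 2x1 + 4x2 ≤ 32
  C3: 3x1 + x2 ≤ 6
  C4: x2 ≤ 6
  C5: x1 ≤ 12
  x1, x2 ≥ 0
max z = 2x1 + 5x2

s.t.
  4x1 + 3x2 + s1 = 41
  2x1 + 4x2 + s2 = 32
  3x1 + x2 + s3 = 6
  x2 + s4 = 6
  x1 + s5 = 12
  x1, x2, s1, s2, s3, s4, s5 ≥ 0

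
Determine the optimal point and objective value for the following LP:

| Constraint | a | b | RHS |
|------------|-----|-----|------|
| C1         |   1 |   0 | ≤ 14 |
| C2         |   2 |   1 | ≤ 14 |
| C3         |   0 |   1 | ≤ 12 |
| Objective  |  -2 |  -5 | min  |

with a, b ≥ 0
a = 1, b = 12, z = -62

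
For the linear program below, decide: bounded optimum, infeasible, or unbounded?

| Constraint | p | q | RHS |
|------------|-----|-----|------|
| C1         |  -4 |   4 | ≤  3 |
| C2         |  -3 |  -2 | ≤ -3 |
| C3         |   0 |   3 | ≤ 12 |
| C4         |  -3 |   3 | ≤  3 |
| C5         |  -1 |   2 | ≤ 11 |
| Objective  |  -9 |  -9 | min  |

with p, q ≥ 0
Feasible point: (1, 0) satisfies every constraint, so the LP is feasible.
Direction d = (1, 0): for each constraint row a, a·d ≤ 0 —
  (-4)(1) + (4)(0) = -4 ≤ 0
  (-3)(1) + (-2)(0) = -3 ≤ 0
  (0)(1) + (3)(0) = 0 ≤ 0
  (-3)(1) + (3)(0) = -3 ≤ 0
  (-1)(1) + (2)(0) = -1 ≤ 0
and d ≥ 0, so (1, 0) + t·d stays feasible for every t ≥ 0. Along this ray z = -9p - 9q changes by -9 per unit t, so z → −∞.

Unbounded: there is a feasible ray along which z → −∞.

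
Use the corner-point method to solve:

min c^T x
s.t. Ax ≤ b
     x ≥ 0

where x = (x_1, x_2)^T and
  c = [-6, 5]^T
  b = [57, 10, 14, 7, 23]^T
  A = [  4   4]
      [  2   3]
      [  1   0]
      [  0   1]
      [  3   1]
Each vertex is the intersection of two constraint boundaries that also satisfies all remaining constraints:
  x_1 = 0 and x_2 = 0 → (0, 0)
  2x_1 + 3x_2 = 10 and x_2 = 0 → (5, 0)
  2x_1 + 3x_2 = 10 and x_1 = 0 → (0, 3.333)

Evaluating z = -6x_1 + 5x_2 at each vertex:
  (0, 0): z = 0
  (5, 0): z = -30
  (0, 3.333): z = 16.67

The minimum is at (5, 0) with z = -30.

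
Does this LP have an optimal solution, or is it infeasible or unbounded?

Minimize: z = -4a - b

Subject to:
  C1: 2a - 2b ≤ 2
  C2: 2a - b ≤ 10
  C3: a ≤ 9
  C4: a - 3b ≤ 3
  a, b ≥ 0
Feasible point: (0, 0) satisfies every constraint, so the LP is feasible.
Direction d = (0, 1): for each constraint row a, a·d ≤ 0 —
  (2)(0) + (-2)(1) = -2 ≤ 0
  (2)(0) + (-1)(1) = -1 ≤ 0
  (1)(0) + (0)(1) = 0 ≤ 0
  (1)(0) + (-3)(1) = -3 ≤ 0
and d ≥ 0, so (0, 0) + t·d stays feasible for every t ≥ 0. Along this ray z = -4a - b changes by -1 per unit t, so z → −∞.

Unbounded — the objective can decrease without bound over the feasible region.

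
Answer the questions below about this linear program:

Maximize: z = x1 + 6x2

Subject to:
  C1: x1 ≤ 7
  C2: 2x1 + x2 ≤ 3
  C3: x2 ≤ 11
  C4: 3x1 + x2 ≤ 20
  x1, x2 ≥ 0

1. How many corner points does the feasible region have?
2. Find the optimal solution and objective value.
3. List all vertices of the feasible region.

1. 3
2. x1 = 0, x2 = 3, z = 18
3. (0, 0), (1.5, 0), (0, 3)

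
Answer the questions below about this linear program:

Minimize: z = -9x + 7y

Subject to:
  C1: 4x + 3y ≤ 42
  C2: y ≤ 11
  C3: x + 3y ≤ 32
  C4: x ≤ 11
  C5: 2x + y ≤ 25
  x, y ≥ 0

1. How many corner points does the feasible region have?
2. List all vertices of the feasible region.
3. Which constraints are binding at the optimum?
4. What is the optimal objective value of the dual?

1. 4
2. (0, 0), (10.5, 0), (3.333, 9.556), (0, 10.67)
3. C1, y ≥ 0
4. -94.5 (by strong duality, equal to the primal optimum)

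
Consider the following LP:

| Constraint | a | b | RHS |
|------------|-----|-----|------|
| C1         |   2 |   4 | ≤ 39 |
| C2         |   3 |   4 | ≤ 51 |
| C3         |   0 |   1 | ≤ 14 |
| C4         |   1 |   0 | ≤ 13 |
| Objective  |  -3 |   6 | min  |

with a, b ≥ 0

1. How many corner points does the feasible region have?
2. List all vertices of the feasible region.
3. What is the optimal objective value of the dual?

1. 5
2. (0, 0), (13, 0), (13, 3), (12, 3.75), (0, 9.75)
3. -39 (by strong duality, equal to the primal optimum)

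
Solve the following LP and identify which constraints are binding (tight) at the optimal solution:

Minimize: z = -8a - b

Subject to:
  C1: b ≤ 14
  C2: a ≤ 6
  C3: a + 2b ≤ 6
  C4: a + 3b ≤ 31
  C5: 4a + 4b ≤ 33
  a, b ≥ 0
Optimal: a = 6, b = 0
Slack at optimum:
  C1: slack = 14
  C2: slack = 0 (binding)
  C3: slack = 0 (binding)
  C4: slack = 25
  C5: slack = 9
  a ≥ 0: a = 6
  b ≥ 0: b = 0 (binding)
Binding constraints: C2, C3, b ≥ 0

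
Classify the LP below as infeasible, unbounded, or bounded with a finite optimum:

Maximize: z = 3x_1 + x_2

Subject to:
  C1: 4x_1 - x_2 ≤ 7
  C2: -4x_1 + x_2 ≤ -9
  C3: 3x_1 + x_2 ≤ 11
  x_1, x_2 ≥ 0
C1 requires 4x_1 - x_2 ≤ 7, while C2 (-4x_1 + x_2 ≤ -9) is equivalent to 4x_1 - x_2 ≥ 9. Together they would need 9 ≤ 4x_1 - x_2 ≤ 7, which is impossible since 9 > 7. No point satisfies all constraints.

Infeasible — the constraint set is empty.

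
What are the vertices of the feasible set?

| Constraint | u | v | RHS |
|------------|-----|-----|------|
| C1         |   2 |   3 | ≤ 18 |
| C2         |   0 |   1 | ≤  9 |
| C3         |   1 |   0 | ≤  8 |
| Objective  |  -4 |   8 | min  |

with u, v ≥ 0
Each vertex is the intersection of two constraint boundaries that also satisfies all remaining constraints:
  u = 0 and v = 0 → (0, 0)
  u = 8 and v = 0 → (8, 0)
  2u + 3v = 18 and u = 8 → (8, 0.6667)
  2u + 3v = 18 and u = 0 → (0, 6)

Vertices: (0, 0), (8, 0), (8, 0.6667), (0, 6)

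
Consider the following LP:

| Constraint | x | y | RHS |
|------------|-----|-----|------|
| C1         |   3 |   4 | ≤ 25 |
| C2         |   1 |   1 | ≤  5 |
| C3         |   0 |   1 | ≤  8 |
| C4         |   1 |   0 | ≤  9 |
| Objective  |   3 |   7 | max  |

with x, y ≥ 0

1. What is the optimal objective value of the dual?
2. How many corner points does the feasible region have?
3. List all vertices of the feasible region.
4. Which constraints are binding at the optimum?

1. 35 (by strong duality, equal to the primal optimum)
2. 3
3. (0, 0), (5, 0), (0, 5)
4. C2, x ≥ 0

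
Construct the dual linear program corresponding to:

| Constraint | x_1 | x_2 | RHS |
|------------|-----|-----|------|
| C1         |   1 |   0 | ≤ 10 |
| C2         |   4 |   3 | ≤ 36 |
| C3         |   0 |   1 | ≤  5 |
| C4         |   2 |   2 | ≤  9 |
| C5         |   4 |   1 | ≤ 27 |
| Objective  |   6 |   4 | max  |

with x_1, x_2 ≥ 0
Minimize: z = 10y1 + 36y2 + 5y3 + 9y4 + 27y5

Subject to:
  C1: -y1 - 4y2 - 2y4 - 4y5 ≤ -6
  C2: -3y2 - y3 - 2y4 - y5 ≤ -4
  y1, y2, y3, y4, y5 ≥ 0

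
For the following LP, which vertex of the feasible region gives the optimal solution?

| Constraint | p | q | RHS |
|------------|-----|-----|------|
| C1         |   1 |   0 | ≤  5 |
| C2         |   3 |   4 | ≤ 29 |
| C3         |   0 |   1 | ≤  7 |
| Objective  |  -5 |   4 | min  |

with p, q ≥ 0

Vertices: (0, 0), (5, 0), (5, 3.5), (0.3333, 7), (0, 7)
Evaluating z = -5p + 4q at each vertex:
  (0, 0): z = 0
  (5, 0): z = -25
  (5, 3.5): z = -11
  (0.3333, 7): z = 26.33
  (0, 7): z = 28

The smallest value is z = -25, attained at (5, 0).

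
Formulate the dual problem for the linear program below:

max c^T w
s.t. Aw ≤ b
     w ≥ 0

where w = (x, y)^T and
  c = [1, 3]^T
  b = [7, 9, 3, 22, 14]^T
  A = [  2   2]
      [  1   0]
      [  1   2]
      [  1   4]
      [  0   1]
Minimize: z = 7y1 + 9y2 + 3y3 + 22y4 + 14y5

Subject to:
  C1: -2y1 - y2 - y3 - y4 ≤ -1
  C2: -2y1 - 2y3 - 4y4 - y5 ≤ -3
  y1, y2, y3, y4, y5 ≥ 0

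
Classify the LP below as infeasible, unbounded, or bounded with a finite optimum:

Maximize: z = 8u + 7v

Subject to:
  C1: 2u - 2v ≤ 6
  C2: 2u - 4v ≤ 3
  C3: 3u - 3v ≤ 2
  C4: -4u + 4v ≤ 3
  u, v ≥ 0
Feasible point: (0, 0) satisfies every constraint, so the LP is feasible.
Direction d = (1, 1): for each constraint row a, a·d ≤ 0 —
  (2)(1) + (-2)(1) = 0 ≤ 0
  (2)(1) + (-4)(1) = -2 ≤ 0
  (3)(1) + (-3)(1) = 0 ≤ 0
  (-4)(1) + (4)(1) = 0 ≤ 0
and d ≥ 0, so (0, 0) + t·d stays feasible for every t ≥ 0. Along this ray z = 8u + 7v changes by 15 per unit t, so z → +∞.

Unbounded: there is a feasible ray along which z → +∞.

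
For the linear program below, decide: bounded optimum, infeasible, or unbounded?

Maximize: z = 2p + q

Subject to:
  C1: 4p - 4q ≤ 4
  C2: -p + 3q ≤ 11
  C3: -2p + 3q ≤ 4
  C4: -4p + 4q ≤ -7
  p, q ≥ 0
C1 requires 4p - 4q ≤ 4, while C4 (-4p + 4q ≤ -7) is equivalent to 4p - 4q ≥ 7. Together they would need 7 ≤ 4p - 4q ≤ 4, which is impossible since 7 > 4. No point satisfies all constraints.

The feasible region is empty; the LP is infeasible.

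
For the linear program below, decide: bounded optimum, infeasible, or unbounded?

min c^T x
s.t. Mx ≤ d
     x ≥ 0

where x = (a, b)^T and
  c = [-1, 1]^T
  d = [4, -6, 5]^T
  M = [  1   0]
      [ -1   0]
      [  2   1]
One constraint requires a ≤ 4, while the constraint -a ≤ -6 is equivalent to a ≥ 6. Together they would need 6 ≤ a ≤ 4, which is impossible since 6 > 4. No point satisfies all constraints.

The feasible region is empty; the LP is infeasible.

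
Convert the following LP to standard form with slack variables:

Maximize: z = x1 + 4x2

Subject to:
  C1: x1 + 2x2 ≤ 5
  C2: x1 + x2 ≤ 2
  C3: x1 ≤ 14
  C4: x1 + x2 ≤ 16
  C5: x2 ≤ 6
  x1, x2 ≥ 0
max z = x1 + 4x2

s.t.
  x1 + 2x2 + s1 = 5
  x1 + x2 + s2 = 2
  x1 + s3 = 14
  x1 + x2 + s4 = 16
  x2 + s5 = 6
  x1, x2, s1, s2, s3, s4, s5 ≥ 0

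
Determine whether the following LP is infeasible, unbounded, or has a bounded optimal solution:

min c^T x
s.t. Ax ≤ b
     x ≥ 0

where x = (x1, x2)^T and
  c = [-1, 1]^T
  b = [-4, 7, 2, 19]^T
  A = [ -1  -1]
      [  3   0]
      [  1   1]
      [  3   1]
One constraint requires x1 + x2 ≤ 2, while the constraint -x1 - x2 ≤ -4 is equivalent to x1 + x2 ≥ 4. Together they would need 4 ≤ x1 + x2 ≤ 2, which is impossible since 4 > 2. No point satisfies all constraints.

Infeasible: no point satisfies all constraints simultaneously.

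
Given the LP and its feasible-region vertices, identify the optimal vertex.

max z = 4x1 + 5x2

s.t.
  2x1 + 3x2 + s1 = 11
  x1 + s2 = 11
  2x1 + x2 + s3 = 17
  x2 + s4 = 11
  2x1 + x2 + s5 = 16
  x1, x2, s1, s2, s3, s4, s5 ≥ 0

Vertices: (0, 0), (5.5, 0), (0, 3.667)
Evaluating z = 4x1 + 5x2 at each vertex:
  (0, 0): z = 0
  (5.5, 0): z = 22
  (0, 3.667): z = 18.33

The largest value is z = 22, attained at (5.5, 0).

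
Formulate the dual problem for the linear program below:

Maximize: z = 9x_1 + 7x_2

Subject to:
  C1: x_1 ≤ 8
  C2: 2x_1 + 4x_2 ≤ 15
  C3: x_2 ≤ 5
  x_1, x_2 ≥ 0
Minimize: z = 8y1 + 15y2 + 5y3

Subject to:
  C1: -y1 - 2y2 ≤ -9
  C2: -4y2 - y3 ≤ -7
  y1, y2, y3 ≥ 0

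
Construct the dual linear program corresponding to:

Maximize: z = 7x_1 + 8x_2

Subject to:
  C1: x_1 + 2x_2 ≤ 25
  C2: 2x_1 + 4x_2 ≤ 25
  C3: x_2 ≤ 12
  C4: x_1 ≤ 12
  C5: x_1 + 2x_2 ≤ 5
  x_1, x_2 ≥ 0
Minimize: z = 25y1 + 25y2 + 12y3 + 12y4 + 5y5

Subject to:
  C1: -y1 - 2y2 - y4 - y5 ≤ -7
  C2: -2y1 - 4y2 - y3 - 2y5 ≤ -8
  y1, y2, y3, y4, y5 ≥ 0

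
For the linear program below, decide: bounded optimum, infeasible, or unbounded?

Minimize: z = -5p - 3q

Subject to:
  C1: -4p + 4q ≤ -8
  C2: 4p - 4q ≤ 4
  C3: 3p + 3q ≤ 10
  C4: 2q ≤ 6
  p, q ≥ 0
C2 requires 4p - 4q ≤ 4, while C1 (-4p + 4q ≤ -8) is equivalent to 4p - 4q ≥ 8. Together they would need 8 ≤ 4p - 4q ≤ 4, which is impossible since 8 > 4. No point satisfies all constraints.

Infeasible — the constraint set is empty.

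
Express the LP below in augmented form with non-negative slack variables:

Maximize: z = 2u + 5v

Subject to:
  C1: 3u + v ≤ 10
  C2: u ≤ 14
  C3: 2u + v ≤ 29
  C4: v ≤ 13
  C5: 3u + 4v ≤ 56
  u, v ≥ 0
max z = 2u + 5v

s.t.
  3u + v + s1 = 10
  u + s2 = 14
  2u + v + s3 = 29
  v + s4 = 13
  3u + 4v + s5 = 56
  u, v, s1, s2, s3, s4, s5 ≥ 0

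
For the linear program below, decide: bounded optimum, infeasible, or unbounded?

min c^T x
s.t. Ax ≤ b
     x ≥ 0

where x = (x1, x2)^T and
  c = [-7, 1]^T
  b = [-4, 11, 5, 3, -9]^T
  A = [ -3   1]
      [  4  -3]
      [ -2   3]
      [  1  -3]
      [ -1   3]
One constraint requires x1 - 3x2 ≤ 3, while the constraint -x1 + 3x2 ≤ -9 is equivalent to x1 - 3x2 ≥ 9. Together they would need 9 ≤ x1 - 3x2 ≤ 3, which is impossible since 9 > 3. No point satisfies all constraints.

Infeasible: no point satisfies all constraints simultaneously.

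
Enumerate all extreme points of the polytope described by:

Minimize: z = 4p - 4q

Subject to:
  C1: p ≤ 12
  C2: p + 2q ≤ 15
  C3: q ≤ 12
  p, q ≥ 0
Each vertex is the intersection of two constraint boundaries that also satisfies all remaining constraints:
  p = 0 and q = 0 → (0, 0)
  p = 12 and q = 0 → (12, 0)
  p = 12 and p + 2q = 15 → (12, 1.5)
  p + 2q = 15 and p = 0 → (0, 7.5)

Vertices: (0, 0), (12, 0), (12, 1.5), (0, 7.5)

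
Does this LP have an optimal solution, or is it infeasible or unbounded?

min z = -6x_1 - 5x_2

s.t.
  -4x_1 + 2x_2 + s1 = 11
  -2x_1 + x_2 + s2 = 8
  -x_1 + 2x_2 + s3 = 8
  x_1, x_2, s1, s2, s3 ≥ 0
Feasible point: (0, 0) satisfies every constraint, so the LP is feasible.
Direction d = (1, 0): for each constraint row a, a·d ≤ 0 —
  (-4)(1) + (2)(0) = -4 ≤ 0
  (-2)(1) + (1)(0) = -2 ≤ 0
  (-1)(1) + (2)(0) = -1 ≤ 0
and d ≥ 0, so (0, 0) + t·d stays feasible for every t ≥ 0. Along this ray z = -6x_1 - 5x_2 changes by -6 per unit t, so z → −∞.

Unbounded — the objective can decrease without bound over the feasible region.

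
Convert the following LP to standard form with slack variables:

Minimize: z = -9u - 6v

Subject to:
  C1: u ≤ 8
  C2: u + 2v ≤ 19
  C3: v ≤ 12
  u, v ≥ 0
min z = -9u - 6v

s.t.
  u + s1 = 8
  u + 2v + s2 = 19
  v + s3 = 12
  u, v, s1, s2, s3 ≥ 0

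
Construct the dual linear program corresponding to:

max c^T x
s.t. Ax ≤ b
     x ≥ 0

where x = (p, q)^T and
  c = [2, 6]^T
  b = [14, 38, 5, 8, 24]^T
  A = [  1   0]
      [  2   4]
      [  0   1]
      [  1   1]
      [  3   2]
Minimize: z = 14y1 + 38y2 + 5y3 + 8y4 + 24y5

Subject to:
  C1: -y1 - 2y2 - y4 - 3y5 ≤ -2
  C2: -4y2 - y3 - y4 - 2y5 ≤ -6
  y1, y2, y3, y4, y5 ≥ 0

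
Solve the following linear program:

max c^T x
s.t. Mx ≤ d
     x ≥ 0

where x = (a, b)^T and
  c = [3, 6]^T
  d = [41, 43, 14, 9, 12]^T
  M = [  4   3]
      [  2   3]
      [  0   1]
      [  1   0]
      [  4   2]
Each vertex is the intersection of two constraint boundaries that also satisfies all remaining constraints:
  a = 0 and b = 0 → (0, 0)
  4a + 2b = 12 and b = 0 → (3, 0)
  4a + 2b = 12 and a = 0 → (0, 6)

Evaluating z = 3a + 6b at each vertex:
  (0, 0): z = 0
  (3, 0): z = 9
  (0, 6): z = 36

The maximum is at (0, 6) with z = 36.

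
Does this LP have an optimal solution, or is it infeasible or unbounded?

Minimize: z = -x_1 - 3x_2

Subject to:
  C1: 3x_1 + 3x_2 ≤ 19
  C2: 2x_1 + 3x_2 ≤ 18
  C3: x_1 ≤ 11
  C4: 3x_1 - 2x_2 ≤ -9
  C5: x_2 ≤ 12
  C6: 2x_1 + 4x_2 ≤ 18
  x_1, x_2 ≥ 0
The point (0, 4.5) satisfies every constraint, so the LP is feasible; the constraints give x_1 ≤ 11 and x_2 ≤ 12, which with x_1, x_2 ≥ 0 keep the feasible region inside a bounded box. A feasible, bounded LP attains a finite optimum at a vertex.

Evaluating z = -x_1 - 3x_2 at each vertex:
  (0, 4.5): z = -13.5

Bounded optimum: z* = -13.5 at (0, 4.5).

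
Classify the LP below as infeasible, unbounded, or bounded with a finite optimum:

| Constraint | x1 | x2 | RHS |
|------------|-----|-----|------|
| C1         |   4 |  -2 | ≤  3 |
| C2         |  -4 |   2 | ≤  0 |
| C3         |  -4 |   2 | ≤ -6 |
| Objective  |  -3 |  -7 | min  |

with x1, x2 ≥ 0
C1 requires 4x1 - 2x2 ≤ 3, while C3 (-4x1 + 2x2 ≤ -6) is equivalent to 4x1 - 2x2 ≥ 6. Together they would need 6 ≤ 4x1 - 2x2 ≤ 3, which is impossible since 6 > 3. No point satisfies all constraints.

The feasible region is empty; the LP is infeasible.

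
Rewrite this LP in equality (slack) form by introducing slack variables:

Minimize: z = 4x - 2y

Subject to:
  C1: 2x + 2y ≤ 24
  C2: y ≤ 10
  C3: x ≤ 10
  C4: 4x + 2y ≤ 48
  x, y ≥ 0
min z = 4x - 2y

s.t.
  2x + 2y + s1 = 24
  y + s2 = 10
  x + s3 = 10
  4x + 2y + s4 = 48
  x, y, s1, s2, s3, s4 ≥ 0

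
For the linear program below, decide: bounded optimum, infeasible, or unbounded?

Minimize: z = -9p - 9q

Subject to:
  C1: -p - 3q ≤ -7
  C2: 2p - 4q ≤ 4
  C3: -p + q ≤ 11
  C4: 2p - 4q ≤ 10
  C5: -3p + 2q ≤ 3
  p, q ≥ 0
Feasible point: (1, 2) satisfies every constraint, so the LP is feasible.
Direction d = (1, 1): for each constraint row a, a·d ≤ 0 —
  (-1)(1) + (-3)(1) = -4 ≤ 0
  (2)(1) + (-4)(1) = -2 ≤ 0
  (-1)(1) + (1)(1) = 0 ≤ 0
  (2)(1) + (-4)(1) = -2 ≤ 0
  (-3)(1) + (2)(1) = -1 ≤ 0
and d ≥ 0, so (1, 2) + t·d stays feasible for every t ≥ 0. Along this ray z = -9p - 9q changes by -18 per unit t, so z → −∞.

Unbounded — the objective can decrease without bound over the feasible region.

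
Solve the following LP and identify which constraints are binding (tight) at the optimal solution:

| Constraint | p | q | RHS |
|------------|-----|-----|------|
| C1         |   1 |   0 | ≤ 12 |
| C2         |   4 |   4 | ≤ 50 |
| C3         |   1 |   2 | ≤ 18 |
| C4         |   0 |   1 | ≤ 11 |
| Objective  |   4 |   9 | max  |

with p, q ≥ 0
Optimal: p = 0, q = 9
Slack at optimum:
  C1: slack = 12
  C2: slack = 14
  C3: slack = 0 (binding)
  C4: slack = 2
  p ≥ 0: p = 0 (binding)
  q ≥ 0: q = 9
Binding constraints: C3, p ≥ 0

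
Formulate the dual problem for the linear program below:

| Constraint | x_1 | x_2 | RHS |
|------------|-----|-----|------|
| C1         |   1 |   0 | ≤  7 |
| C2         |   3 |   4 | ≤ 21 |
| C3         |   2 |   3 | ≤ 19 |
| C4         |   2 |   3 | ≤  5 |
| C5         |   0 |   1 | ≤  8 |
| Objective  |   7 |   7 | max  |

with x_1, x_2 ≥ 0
Minimize: z = 7y1 + 21y2 + 19y3 + 5y4 + 8y5

Subject to:
  C1: -y1 - 3y2 - 2y3 - 2y4 ≤ -7
  C2: -4y2 - 3y3 - 3y4 - y5 ≤ -7
  y1, y2, y3, y4, y5 ≥ 0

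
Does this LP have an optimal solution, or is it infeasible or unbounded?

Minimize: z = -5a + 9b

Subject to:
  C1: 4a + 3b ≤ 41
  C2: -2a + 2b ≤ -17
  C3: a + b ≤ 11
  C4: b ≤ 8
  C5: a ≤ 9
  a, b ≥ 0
The point (9, 0) satisfies every constraint, so the LP is feasible; the constraints give a ≤ 9 and b ≤ 8, which with a, b ≥ 0 keep the feasible region inside a bounded box. A feasible, bounded LP attains a finite optimum at a vertex.

Evaluating z = -5a + 9b at each vertex:
  (8.5, 0): z = -42.5
  (9, 0): z = -45
  (9, 0.5): z = -40.5

Bounded optimum: z* = -45 at (9, 0).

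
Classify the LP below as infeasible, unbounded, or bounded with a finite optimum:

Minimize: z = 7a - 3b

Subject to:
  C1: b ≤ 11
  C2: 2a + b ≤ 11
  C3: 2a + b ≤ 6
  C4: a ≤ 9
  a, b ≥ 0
The point (0, 6) satisfies every constraint, so the LP is feasible; the constraints give a ≤ 9 and b ≤ 11, which with a, b ≥ 0 keep the feasible region inside a bounded box. A feasible, bounded LP attains a finite optimum at a vertex.

The LP has an optimal solution: (0, 6) with z = -18.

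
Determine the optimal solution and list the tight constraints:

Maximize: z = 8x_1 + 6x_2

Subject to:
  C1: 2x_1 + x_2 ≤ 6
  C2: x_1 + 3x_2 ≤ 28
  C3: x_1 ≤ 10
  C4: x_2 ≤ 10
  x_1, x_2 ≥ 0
Optimal: x_1 = 0, x_2 = 6
Slack at optimum:
  C1: slack = 0 (binding)
  C2: slack = 10
  C3: slack = 10
  C4: slack = 4
  x_1 ≥ 0: x_1 = 0 (binding)
  x_2 ≥ 0: x_2 = 6
Binding constraints: C1, x_1 ≥ 0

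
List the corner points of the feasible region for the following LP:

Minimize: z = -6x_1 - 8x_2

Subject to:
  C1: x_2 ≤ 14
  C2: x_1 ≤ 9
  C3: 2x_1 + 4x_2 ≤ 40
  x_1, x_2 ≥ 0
Each vertex is the intersection of two constraint boundaries that also satisfies all remaining constraints:
  x_1 = 0 and x_2 = 0 → (0, 0)
  x_1 = 9 and x_2 = 0 → (9, 0)
  x_1 = 9 and 2x_1 + 4x_2 = 40 → (9, 5.5)
  2x_1 + 4x_2 = 40 and x_1 = 0 → (0, 10)

Vertices: (0, 0), (9, 0), (9, 5.5), (0, 10)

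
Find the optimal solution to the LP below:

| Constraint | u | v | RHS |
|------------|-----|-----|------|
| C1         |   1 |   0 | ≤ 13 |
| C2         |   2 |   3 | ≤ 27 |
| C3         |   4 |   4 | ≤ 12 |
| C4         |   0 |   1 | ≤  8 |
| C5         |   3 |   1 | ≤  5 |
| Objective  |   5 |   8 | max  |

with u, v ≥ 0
u = 0, v = 3, z = 24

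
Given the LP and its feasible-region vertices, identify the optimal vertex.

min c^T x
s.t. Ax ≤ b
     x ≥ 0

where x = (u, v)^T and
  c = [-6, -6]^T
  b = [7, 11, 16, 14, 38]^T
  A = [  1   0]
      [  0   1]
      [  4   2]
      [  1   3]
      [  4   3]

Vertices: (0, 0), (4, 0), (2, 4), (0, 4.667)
(2, 4) with z = -36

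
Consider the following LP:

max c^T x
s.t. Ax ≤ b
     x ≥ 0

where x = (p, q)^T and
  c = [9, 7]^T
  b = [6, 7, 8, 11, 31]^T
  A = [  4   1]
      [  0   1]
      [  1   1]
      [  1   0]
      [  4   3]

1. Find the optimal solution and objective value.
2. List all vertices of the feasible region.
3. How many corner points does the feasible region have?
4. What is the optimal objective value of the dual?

1. p = 0, q = 6, z = 42
2. (0, 0), (1.5, 0), (0, 6)
3. 3
4. 42 (by strong duality, equal to the primal optimum)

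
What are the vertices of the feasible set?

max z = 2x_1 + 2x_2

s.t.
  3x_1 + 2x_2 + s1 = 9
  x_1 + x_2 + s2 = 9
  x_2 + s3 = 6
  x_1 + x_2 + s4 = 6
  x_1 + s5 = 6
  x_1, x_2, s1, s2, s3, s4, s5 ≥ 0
Each vertex is the intersection of two constraint boundaries that also satisfies all remaining constraints:
  x_1 = 0 and x_2 = 0 → (0, 0)
  3x_1 + 2x_2 = 9 and x_2 = 0 → (3, 0)
  3x_1 + 2x_2 = 9 and x_1 = 0 → (0, 4.5)

Vertices: (0, 0), (3, 0), (0, 4.5)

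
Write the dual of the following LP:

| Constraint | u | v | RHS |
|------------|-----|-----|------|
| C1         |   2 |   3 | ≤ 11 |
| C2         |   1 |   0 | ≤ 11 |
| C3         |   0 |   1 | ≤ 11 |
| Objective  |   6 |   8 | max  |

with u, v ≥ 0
Minimize: z = 11y1 + 11y2 + 11y3

Subject to:
  C1: -2y1 - y2 ≤ -6
  C2: -3y1 - y3 ≤ -8
  y1, y2, y3 ≥ 0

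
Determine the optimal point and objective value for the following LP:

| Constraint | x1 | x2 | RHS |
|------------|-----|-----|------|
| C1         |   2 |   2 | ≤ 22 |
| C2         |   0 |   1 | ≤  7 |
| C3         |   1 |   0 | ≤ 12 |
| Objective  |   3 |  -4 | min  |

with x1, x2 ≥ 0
Each vertex is the intersection of two constraint boundaries that also satisfies all remaining constraints:
  x1 = 0 and x2 = 0 → (0, 0)
  2x1 + 2x2 = 22 and x2 = 0 → (11, 0)
  2x1 + 2x2 = 22 and x2 = 7 → (4, 7)
  x2 = 7 and x1 = 0 → (0, 7)

Evaluating z = 3x1 - 4x2 at each vertex:
  (0, 0): z = 0
  (11, 0): z = 33
  (4, 7): z = -16
  (0, 7): z = -28

The minimum is at (0, 7) with z = -28.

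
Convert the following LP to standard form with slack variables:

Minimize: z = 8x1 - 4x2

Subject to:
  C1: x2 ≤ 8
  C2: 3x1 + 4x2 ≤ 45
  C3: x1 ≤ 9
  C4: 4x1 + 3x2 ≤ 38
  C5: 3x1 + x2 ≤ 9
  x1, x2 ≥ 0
min z = 8x1 - 4x2

s.t.
  x2 + s1 = 8
  3x1 + 4x2 + s2 = 45
  x1 + s3 = 9
  4x1 + 3x2 + s4 = 38
  3x1 + x2 + s5 = 9
  x1, x2, s1, s2, s3, s4, s5 ≥ 0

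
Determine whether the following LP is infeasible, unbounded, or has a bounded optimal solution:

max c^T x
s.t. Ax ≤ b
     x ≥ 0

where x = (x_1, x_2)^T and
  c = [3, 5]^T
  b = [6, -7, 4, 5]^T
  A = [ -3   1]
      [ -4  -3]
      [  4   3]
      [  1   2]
One constraint requires 4x_1 + 3x_2 ≤ 4, while the constraint -4x_1 - 3x_2 ≤ -7 is equivalent to 4x_1 + 3x_2 ≥ 7. Together they would need 7 ≤ 4x_1 + 3x_2 ≤ 4, which is impossible since 7 > 4. No point satisfies all constraints.

Infeasible — the constraint set is empty.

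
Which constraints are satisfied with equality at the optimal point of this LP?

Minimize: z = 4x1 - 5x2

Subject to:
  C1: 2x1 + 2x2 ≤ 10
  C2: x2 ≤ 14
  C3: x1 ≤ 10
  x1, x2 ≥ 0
Optimal: x1 = 0, x2 = 5
Slack at optimum:
  C1: slack = 0 (binding)
  C2: slack = 9
  C3: slack = 10
  x1 ≥ 0: x1 = 0 (binding)
  x2 ≥ 0: x2 = 5
Binding constraints: C1, x1 ≥ 0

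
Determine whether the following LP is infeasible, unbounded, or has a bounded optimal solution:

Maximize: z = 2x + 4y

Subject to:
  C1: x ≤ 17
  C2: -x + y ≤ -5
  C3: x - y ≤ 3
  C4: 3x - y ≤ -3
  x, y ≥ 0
C3 requires x - y ≤ 3, while C2 (-x + y ≤ -5) is equivalent to x - y ≥ 5. Together they would need 5 ≤ x - y ≤ 3, which is impossible since 5 > 3. No point satisfies all constraints.

Infeasible: no point satisfies all constraints simultaneously.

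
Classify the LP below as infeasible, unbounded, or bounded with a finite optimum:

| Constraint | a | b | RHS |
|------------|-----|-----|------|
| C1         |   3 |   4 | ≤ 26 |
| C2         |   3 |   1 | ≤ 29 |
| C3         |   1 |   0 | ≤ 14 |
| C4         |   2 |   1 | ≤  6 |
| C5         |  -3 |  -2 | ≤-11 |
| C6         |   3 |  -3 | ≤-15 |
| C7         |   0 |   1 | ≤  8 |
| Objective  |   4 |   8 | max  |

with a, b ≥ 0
The point (0, 6) satisfies every constraint, so the LP is feasible; the constraints give a ≤ 14 and b ≤ 8, which with a, b ≥ 0 keep the feasible region inside a bounded box. A feasible, bounded LP attains a finite optimum at a vertex.

Evaluating z = 4a + 8b at each vertex:
  (0, 5.5): z = 44
  (0.2, 5.2): z = 42.4
  (0.3333, 5.333): z = 44
  (0, 6): z = 48

The LP has an optimal solution: (0, 6) with z = 48.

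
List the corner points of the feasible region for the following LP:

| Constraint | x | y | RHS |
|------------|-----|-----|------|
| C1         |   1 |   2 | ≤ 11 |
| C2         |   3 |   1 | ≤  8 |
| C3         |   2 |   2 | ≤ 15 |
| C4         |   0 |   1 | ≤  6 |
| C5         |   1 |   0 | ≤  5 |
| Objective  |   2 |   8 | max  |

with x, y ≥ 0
Each vertex is the intersection of two constraint boundaries that also satisfies all remaining constraints:
  x = 0 and y = 0 → (0, 0)
  3x + y = 8 and y = 0 → (2.667, 0)
  x + 2y = 11 and 3x + y = 8 → (1, 5)
  x + 2y = 11 and x = 0 → (0, 5.5)

Vertices: (0, 0), (2.667, 0), (1, 5), (0, 5.5)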